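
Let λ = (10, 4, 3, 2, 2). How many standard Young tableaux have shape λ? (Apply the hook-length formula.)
# SYT of shape (10, 4, 3, 2, 2) = 161164080

Hook-length formula: f^λ = n! / Π hook(c), product over all cells c of the Young diagram. For λ = (10, 4, 3, 2, 2), n = 21 boxes. Hook lengths by row (left-to-right, top-to-bottom): [14, 13, 10, 8, 6, 5, 4, 3, 2, 1]; [7, 6, 3, 1]; [5, 4, 1]; [3, 2]; [2, 1]. Product of hooks = 317011968000. So f^λ = 21! / 317011968000 = 51090942171709440000 / 317011968000 = 161164080.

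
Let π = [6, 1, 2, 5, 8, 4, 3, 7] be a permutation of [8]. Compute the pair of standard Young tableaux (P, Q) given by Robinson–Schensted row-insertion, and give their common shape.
P = [1, 2, 3, 7] / [4, 8] / [5] / [6];  Q = [1, 3, 4, 5] / [2, 8] / [6] / [7];  common shape = (4, 2, 1, 1)

Row-insert the values π_1, π_2, … into P one at a time, bumping the leftmost entry strictly greater than the inserted value down to the next row. The recording tableau Q records, in position (i, j), the step at which that cell was added to P.
  Insert 6 (step 1): P = [6];  Q = [1]
  Insert 1 (step 2): P = [1] / [6];  Q = [1] / [2]
  Insert 2 (step 3): P = [1, 2] / [6];  Q = [1, 3] / [2]
  Insert 5 (step 4): P = [1, 2, 5] / [6];  Q = [1, 3, 4] / [2]
  Insert 8 (step 5): P = [1, 2, 5, 8] / [6];  Q = [1, 3, 4, 5] / [2]
  Insert 4 (step 6): P = [1, 2, 4, 8] / [5] / [6];  Q = [1, 3, 4, 5] / [2] / [6]
  Insert 3 (step 7): P = [1, 2, 3, 8] / [4] / [5] / [6];  Q = [1, 3, 4, 5] / [2] / [6] / [7]
  Insert 7 (step 8): P = [1, 2, 3, 7] / [4, 8] / [5] / [6];  Q = [1, 3, 4, 5] / [2, 8] / [6] / [7]
Final shape: (4, 2, 1, 1).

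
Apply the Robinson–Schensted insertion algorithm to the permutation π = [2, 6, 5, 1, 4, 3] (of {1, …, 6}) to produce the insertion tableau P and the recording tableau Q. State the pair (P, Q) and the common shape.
P = [1, 3] / [2, 4] / [5] / [6];  Q = [1, 2] / [3, 5] / [4] / [6];  common shape = (2, 2, 1, 1)

Row-insert the values π_1, π_2, … into P one at a time, bumping the leftmost entry strictly greater than the inserted value down to the next row. The recording tableau Q records, in position (i, j), the step at which that cell was added to P.
  Insert 2 (step 1): P = [2];  Q = [1]
  Insert 6 (step 2): P = [2, 6];  Q = [1, 2]
  Insert 5 (step 3): P = [2, 5] / [6];  Q = [1, 2] / [3]
  Insert 1 (step 4): P = [1, 5] / [2] / [6];  Q = [1, 2] / [3] / [4]
  Insert 4 (step 5): P = [1, 4] / [2, 5] / [6];  Q = [1, 2] / [3, 5] / [4]
  Insert 3 (step 6): P = [1, 3] / [2, 4] / [5] / [6];  Q = [1, 2] / [3, 5] / [4] / [6]
Final shape: (2, 2, 1, 1).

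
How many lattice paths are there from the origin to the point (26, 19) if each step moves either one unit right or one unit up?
Number of paths = 2438362177020

A monotone lattice path from (0, 0) to (26, 19) consists of 26 east steps and 19 north steps in some order, so it is determined by which 26 of the 45 steps are east. The count is C(45, 26) = 2438362177020.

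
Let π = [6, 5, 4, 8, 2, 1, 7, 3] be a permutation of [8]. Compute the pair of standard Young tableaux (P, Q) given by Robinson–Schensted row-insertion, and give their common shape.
P = [1, 3] / [2, 7] / [4, 8] / [5] / [6];  Q = [1, 4] / [2, 7] / [3, 8] / [5] / [6];  common shape = (2, 2, 2, 1, 1)

Row-insert the values π_1, π_2, … into P one at a time, bumping the leftmost entry strictly greater than the inserted value down to the next row. The recording tableau Q records, in position (i, j), the step at which that cell was added to P.
  Insert 6 (step 1): P = [6];  Q = [1]
  Insert 5 (step 2): P = [5] / [6];  Q = [1] / [2]
  Insert 4 (step 3): P = [4] / [5] / [6];  Q = [1] / [2] / [3]
  Insert 8 (step 4): P = [4, 8] / [5] / [6];  Q = [1, 4] / [2] / [3]
  Insert 2 (step 5): P = [2, 8] / [4] / [5] / [6];  Q = [1, 4] / [2] / [3] / [5]
  Insert 1 (step 6): P = [1, 8] / [2] / [4] / [5] / [6];  Q = [1, 4] / [2] / [3] / [5] / [6]
  Insert 7 (step 7): P = [1, 7] / [2, 8] / [4] / [5] / [6];  Q = [1, 4] / [2, 7] / [3] / [5] / [6]
  Insert 3 (step 8): P = [1, 3] / [2, 7] / [4, 8] / [5] / [6];  Q = [1, 4] / [2, 7] / [3, 8] / [5] / [6]
Final shape: (2, 2, 2, 1, 1).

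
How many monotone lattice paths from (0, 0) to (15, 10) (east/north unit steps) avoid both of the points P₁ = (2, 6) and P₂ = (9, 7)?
Number of paths = 2259976

Inclusion–exclusion. Total paths: C(25, 15) = 3268760. Through P₁: C(8, 2)·C(17, 13) = 66640. Through P₂: C(16, 9)·C(9, 6) = 960960. Since P₁ is strictly southwest of P₂, a monotone path through both must visit P₁ then P₂; paths through both = C(8, 2)·C(8, 7)·C(9, 6) = 18816. Avoid both = 3268760 − 66640 − 960960 + 18816 = 2259976.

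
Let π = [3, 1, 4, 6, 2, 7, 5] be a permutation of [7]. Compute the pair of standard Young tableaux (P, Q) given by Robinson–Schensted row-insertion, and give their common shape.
P = [1, 2, 5, 7] / [3, 4, 6];  Q = [1, 3, 4, 6] / [2, 5, 7];  common shape = (4, 3)

Row-insert the values π_1, π_2, … into P one at a time, bumping the leftmost entry strictly greater than the inserted value down to the next row. The recording tableau Q records, in position (i, j), the step at which that cell was added to P.
  Insert 3 (step 1): P = [3];  Q = [1]
  Insert 1 (step 2): P = [1] / [3];  Q = [1] / [2]
  Insert 4 (step 3): P = [1, 4] / [3];  Q = [1, 3] / [2]
  Insert 6 (step 4): P = [1, 4, 6] / [3];  Q = [1, 3, 4] / [2]
  Insert 2 (step 5): P = [1, 2, 6] / [3, 4];  Q = [1, 3, 4] / [2, 5]
  Insert 7 (step 6): P = [1, 2, 6, 7] / [3, 4];  Q = [1, 3, 4, 6] / [2, 5]
  Insert 5 (step 7): P = [1, 2, 5, 7] / [3, 4, 6];  Q = [1, 3, 4, 6] / [2, 5, 7]
Final shape: (4, 3).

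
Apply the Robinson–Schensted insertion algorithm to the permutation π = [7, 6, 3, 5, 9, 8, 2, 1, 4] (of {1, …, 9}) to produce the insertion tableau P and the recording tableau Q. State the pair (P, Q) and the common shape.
P = [1, 4, 8] / [2, 5] / [3, 9] / [6] / [7];  Q = [1, 4, 5] / [2, 6] / [3, 9] / [7] / [8];  common shape = (3, 2, 2, 1, 1)

Row-insert the values π_1, π_2, … into P one at a time, bumping the leftmost entry strictly greater than the inserted value down to the next row. The recording tableau Q records, in position (i, j), the step at which that cell was added to P.
  Insert 7 (step 1): P = [7];  Q = [1]
  Insert 6 (step 2): P = [6] / [7];  Q = [1] / [2]
  Insert 3 (step 3): P = [3] / [6] / [7];  Q = [1] / [2] / [3]
  Insert 5 (step 4): P = [3, 5] / [6] / [7];  Q = [1, 4] / [2] / [3]
  Insert 9 (step 5): P = [3, 5, 9] / [6] / [7];  Q = [1, 4, 5] / [2] / [3]
  Insert 8 (step 6): P = [3, 5, 8] / [6, 9] / [7];  Q = [1, 4, 5] / [2, 6] / [3]
  Insert 2 (step 7): P = [2, 5, 8] / [3, 9] / [6] / [7];  Q = [1, 4, 5] / [2, 6] / [3] / [7]
  Insert 1 (step 8): P = [1, 5, 8] / [2, 9] / [3] / [6] / [7];  Q = [1, 4, 5] / [2, 6] / [3] / [7] / [8]
  Insert 4 (step 9): P = [1, 4, 8] / [2, 5] / [3, 9] / [6] / [7];  Q = [1, 4, 5] / [2, 6] / [3, 9] / [7] / [8]
Final shape: (3, 2, 2, 1, 1).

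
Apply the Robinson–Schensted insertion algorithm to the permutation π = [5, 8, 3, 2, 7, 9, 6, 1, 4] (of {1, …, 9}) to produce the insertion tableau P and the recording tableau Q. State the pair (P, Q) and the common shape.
P = [1, 4, 9] / [2, 6] / [3, 7] / [5, 8];  Q = [1, 2, 6] / [3, 5] / [4, 7] / [8, 9];  common shape = (3, 2, 2, 2)

Row-insert the values π_1, π_2, … into P one at a time, bumping the leftmost entry strictly greater than the inserted value down to the next row. The recording tableau Q records, in position (i, j), the step at which that cell was added to P.
  Insert 5 (step 1): P = [5];  Q = [1]
  Insert 8 (step 2): P = [5, 8];  Q = [1, 2]
  Insert 3 (step 3): P = [3, 8] / [5];  Q = [1, 2] / [3]
  Insert 2 (step 4): P = [2, 8] / [3] / [5];  Q = [1, 2] / [3] / [4]
  Insert 7 (step 5): P = [2, 7] / [3, 8] / [5];  Q = [1, 2] / [3, 5] / [4]
  Insert 9 (step 6): P = [2, 7, 9] / [3, 8] / [5];  Q = [1, 2, 6] / [3, 5] / [4]
  Insert 6 (step 7): P = [2, 6, 9] / [3, 7] / [5, 8];  Q = [1, 2, 6] / [3, 5] / [4, 7]
  Insert 1 (step 8): P = [1, 6, 9] / [2, 7] / [3, 8] / [5];  Q = [1, 2, 6] / [3, 5] / [4, 7] / [8]
  Insert 4 (step 9): P = [1, 4, 9] / [2, 6] / [3, 7] / [5, 8];  Q = [1, 2, 6] / [3, 5] / [4, 7] / [8, 9]
Final shape: (3, 2, 2, 2).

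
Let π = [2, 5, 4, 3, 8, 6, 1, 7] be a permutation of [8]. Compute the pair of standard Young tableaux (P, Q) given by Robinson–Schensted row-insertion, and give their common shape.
P = [1, 3, 6, 7] / [2, 8] / [4] / [5];  Q = [1, 2, 5, 8] / [3, 6] / [4] / [7];  common shape = (4, 2, 1, 1)

Row-insert the values π_1, π_2, … into P one at a time, bumping the leftmost entry strictly greater than the inserted value down to the next row. The recording tableau Q records, in position (i, j), the step at which that cell was added to P.
  Insert 2 (step 1): P = [2];  Q = [1]
  Insert 5 (step 2): P = [2, 5];  Q = [1, 2]
  Insert 4 (step 3): P = [2, 4] / [5];  Q = [1, 2] / [3]
  Insert 3 (step 4): P = [2, 3] / [4] / [5];  Q = [1, 2] / [3] / [4]
  Insert 8 (step 5): P = [2, 3, 8] / [4] / [5];  Q = [1, 2, 5] / [3] / [4]
  Insert 6 (step 6): P = [2, 3, 6] / [4, 8] / [5];  Q = [1, 2, 5] / [3, 6] / [4]
  Insert 1 (step 7): P = [1, 3, 6] / [2, 8] / [4] / [5];  Q = [1, 2, 5] / [3, 6] / [4] / [7]
  Insert 7 (step 8): P = [1, 3, 6, 7] / [2, 8] / [4] / [5];  Q = [1, 2, 5, 8] / [3, 6] / [4] / [7]
Final shape: (4, 2, 1, 1).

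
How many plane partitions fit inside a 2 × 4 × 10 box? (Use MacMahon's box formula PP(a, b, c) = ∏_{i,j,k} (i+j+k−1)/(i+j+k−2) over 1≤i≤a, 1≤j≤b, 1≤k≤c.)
PP(2, 4, 10) = 273273

Evaluate the triple product over i = 1..2, j = 1..4, k = 1..10. The factors are (2/1) · (3/2) · (4/3) · (5/4) · (6/5) · (7/6) · (8/7) · (9/8) · … (80 factors total). The numerators and denominators telescope so the product is an integer; carrying out the multiplication exactly gives PP(2, 4, 10) = 273273.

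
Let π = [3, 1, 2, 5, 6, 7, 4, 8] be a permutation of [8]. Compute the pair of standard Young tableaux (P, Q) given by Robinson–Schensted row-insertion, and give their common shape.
P = [1, 2, 4, 6, 7, 8] / [3, 5];  Q = [1, 3, 4, 5, 6, 8] / [2, 7];  common shape = (6, 2)

Row-insert the values π_1, π_2, … into P one at a time, bumping the leftmost entry strictly greater than the inserted value down to the next row. The recording tableau Q records, in position (i, j), the step at which that cell was added to P.
  Insert 3 (step 1): P = [3];  Q = [1]
  Insert 1 (step 2): P = [1] / [3];  Q = [1] / [2]
  Insert 2 (step 3): P = [1, 2] / [3];  Q = [1, 3] / [2]
  Insert 5 (step 4): P = [1, 2, 5] / [3];  Q = [1, 3, 4] / [2]
  Insert 6 (step 5): P = [1, 2, 5, 6] / [3];  Q = [1, 3, 4, 5] / [2]
  Insert 7 (step 6): P = [1, 2, 5, 6, 7] / [3];  Q = [1, 3, 4, 5, 6] / [2]
  Insert 4 (step 7): P = [1, 2, 4, 6, 7] / [3, 5];  Q = [1, 3, 4, 5, 6] / [2, 7]
  Insert 8 (step 8): P = [1, 2, 4, 6, 7, 8] / [3, 5];  Q = [1, 3, 4, 5, 6, 8] / [2, 7]
Final shape: (6, 2).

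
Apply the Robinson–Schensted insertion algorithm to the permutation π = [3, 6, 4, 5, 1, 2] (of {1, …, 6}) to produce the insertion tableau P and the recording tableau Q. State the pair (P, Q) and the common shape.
P = [1, 2, 5] / [3, 4] / [6];  Q = [1, 2, 4] / [3, 6] / [5];  common shape = (3, 2, 1)

Row-insert the values π_1, π_2, … into P one at a time, bumping the leftmost entry strictly greater than the inserted value down to the next row. The recording tableau Q records, in position (i, j), the step at which that cell was added to P.
  Insert 3 (step 1): P = [3];  Q = [1]
  Insert 6 (step 2): P = [3, 6];  Q = [1, 2]
  Insert 4 (step 3): P = [3, 4] / [6];  Q = [1, 2] / [3]
  Insert 5 (step 4): P = [3, 4, 5] / [6];  Q = [1, 2, 4] / [3]
  Insert 1 (step 5): P = [1, 4, 5] / [3] / [6];  Q = [1, 2, 4] / [3] / [5]
  Insert 2 (step 6): P = [1, 2, 5] / [3, 4] / [6];  Q = [1, 2, 4] / [3, 6] / [5]
Final shape: (3, 2, 1).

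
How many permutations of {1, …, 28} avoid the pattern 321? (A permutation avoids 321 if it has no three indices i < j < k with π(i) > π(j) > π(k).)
C_28 = 263747951750360

These 321-avoiding permutations are counted by the Catalan number C_n = (1/(n + 1)) · C(2n, n). For n = 28: C_28 = (1/29) · C(56, 28) = 7648690600760440/29 = 263747951750360.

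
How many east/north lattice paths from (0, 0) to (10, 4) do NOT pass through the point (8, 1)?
Number of paths = 911

Total paths from (0, 0) to (10, 4): C(14, 10) = 1001. Paths through (8, 1): (paths (0, 0) → (8, 1)) × (paths (8, 1) → (10, 4)) = C(9, 8) · C(5, 2) = 9 · 10 = 90. Avoidance count = 1001 − 90 = 911.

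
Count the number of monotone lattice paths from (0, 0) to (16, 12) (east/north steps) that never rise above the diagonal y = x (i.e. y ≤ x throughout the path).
Number of paths = 8947575

By the reflection principle (André's argument), the number of monotone paths to (16, 12) with n ≤ m that never go above y = x is C(28, 16) − C(28, 17) = 30421755 − 21474180 = 8947575.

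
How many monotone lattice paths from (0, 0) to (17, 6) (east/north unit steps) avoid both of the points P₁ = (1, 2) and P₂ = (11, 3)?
Number of paths = 58608

Inclusion–exclusion. Total paths: C(23, 17) = 100947. Through P₁: C(3, 1)·C(20, 16) = 14535. Through P₂: C(14, 11)·C(9, 6) = 30576. Since P₁ is strictly southwest of P₂, a monotone path through both must visit P₁ then P₂; paths through both = C(3, 1)·C(11, 10)·C(9, 6) = 2772. Avoid both = 100947 − 14535 − 30576 + 2772 = 58608.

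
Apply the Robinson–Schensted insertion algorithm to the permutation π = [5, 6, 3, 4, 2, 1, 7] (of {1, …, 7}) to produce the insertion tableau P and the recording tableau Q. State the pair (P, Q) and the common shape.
P = [1, 4, 7] / [2, 6] / [3] / [5];  Q = [1, 2, 7] / [3, 4] / [5] / [6];  common shape = (3, 2, 1, 1)

Row-insert the values π_1, π_2, … into P one at a time, bumping the leftmost entry strictly greater than the inserted value down to the next row. The recording tableau Q records, in position (i, j), the step at which that cell was added to P.
  Insert 5 (step 1): P = [5];  Q = [1]
  Insert 6 (step 2): P = [5, 6];  Q = [1, 2]
  Insert 3 (step 3): P = [3, 6] / [5];  Q = [1, 2] / [3]
  Insert 4 (step 4): P = [3, 4] / [5, 6];  Q = [1, 2] / [3, 4]
  Insert 2 (step 5): P = [2, 4] / [3, 6] / [5];  Q = [1, 2] / [3, 4] / [5]
  Insert 1 (step 6): P = [1, 4] / [2, 6] / [3] / [5];  Q = [1, 2] / [3, 4] / [5] / [6]
  Insert 7 (step 7): P = [1, 4, 7] / [2, 6] / [3] / [5];  Q = [1, 2, 7] / [3, 4] / [5] / [6]
Final shape: (3, 2, 1, 1).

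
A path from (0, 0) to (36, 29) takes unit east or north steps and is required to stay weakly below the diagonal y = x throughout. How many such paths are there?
Number of paths = 542181316264981120

By the reflection principle (André's argument), the number of monotone paths to (36, 29) with n ≤ m that never go above y = x is C(65, 36) − C(65, 37) = 2507588587725537680 − 1965407271460556560 = 542181316264981120.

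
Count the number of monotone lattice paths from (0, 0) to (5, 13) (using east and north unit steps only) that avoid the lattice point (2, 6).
Number of paths = 5208

Total paths from (0, 0) to (5, 13): C(18, 5) = 8568. Paths through (2, 6): (paths (0, 0) → (2, 6)) × (paths (2, 6) → (5, 13)) = C(8, 2) · C(10, 3) = 28 · 120 = 3360. Avoidance count = 8568 − 3360 = 5208.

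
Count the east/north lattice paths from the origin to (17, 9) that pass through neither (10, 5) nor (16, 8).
Number of paths = 1167122

Inclusion–exclusion. Total paths: C(26, 17) = 3124550. Through P₁: C(15, 10)·C(11, 7) = 990990. Through P₂: C(24, 16)·C(2, 1) = 1470942. Since P₁ is strictly southwest of P₂, a monotone path through both must visit P₁ then P₂; paths through both = C(15, 10)·C(9, 6)·C(2, 1) = 504504. Avoid both = 3124550 − 990990 − 1470942 + 504504 = 1167122.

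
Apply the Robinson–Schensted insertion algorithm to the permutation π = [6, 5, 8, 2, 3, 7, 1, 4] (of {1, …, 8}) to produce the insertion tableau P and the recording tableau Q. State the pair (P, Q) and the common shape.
P = [1, 3, 4] / [2, 7] / [5, 8] / [6];  Q = [1, 3, 6] / [2, 5] / [4, 8] / [7];  common shape = (3, 2, 2, 1)

Row-insert the values π_1, π_2, … into P one at a time, bumping the leftmost entry strictly greater than the inserted value down to the next row. The recording tableau Q records, in position (i, j), the step at which that cell was added to P.
  Insert 6 (step 1): P = [6];  Q = [1]
  Insert 5 (step 2): P = [5] / [6];  Q = [1] / [2]
  Insert 8 (step 3): P = [5, 8] / [6];  Q = [1, 3] / [2]
  Insert 2 (step 4): P = [2, 8] / [5] / [6];  Q = [1, 3] / [2] / [4]
  Insert 3 (step 5): P = [2, 3] / [5, 8] / [6];  Q = [1, 3] / [2, 5] / [4]
  Insert 7 (step 6): P = [2, 3, 7] / [5, 8] / [6];  Q = [1, 3, 6] / [2, 5] / [4]
  Insert 1 (step 7): P = [1, 3, 7] / [2, 8] / [5] / [6];  Q = [1, 3, 6] / [2, 5] / [4] / [7]
  Insert 4 (step 8): P = [1, 3, 4] / [2, 7] / [5, 8] / [6];  Q = [1, 3, 6] / [2, 5] / [4, 8] / [7]
Final shape: (3, 2, 2, 1).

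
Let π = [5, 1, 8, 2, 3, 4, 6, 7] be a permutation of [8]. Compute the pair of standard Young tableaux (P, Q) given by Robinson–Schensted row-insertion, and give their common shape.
P = [1, 2, 3, 4, 6, 7] / [5, 8];  Q = [1, 3, 5, 6, 7, 8] / [2, 4];  common shape = (6, 2)

Row-insert the values π_1, π_2, … into P one at a time, bumping the leftmost entry strictly greater than the inserted value down to the next row. The recording tableau Q records, in position (i, j), the step at which that cell was added to P.
  Insert 5 (step 1): P = [5];  Q = [1]
  Insert 1 (step 2): P = [1] / [5];  Q = [1] / [2]
  Insert 8 (step 3): P = [1, 8] / [5];  Q = [1, 3] / [2]
  Insert 2 (step 4): P = [1, 2] / [5, 8];  Q = [1, 3] / [2, 4]
  Insert 3 (step 5): P = [1, 2, 3] / [5, 8];  Q = [1, 3, 5] / [2, 4]
  Insert 4 (step 6): P = [1, 2, 3, 4] / [5, 8];  Q = [1, 3, 5, 6] / [2, 4]
  Insert 6 (step 7): P = [1, 2, 3, 4, 6] / [5, 8];  Q = [1, 3, 5, 6, 7] / [2, 4]
  Insert 7 (step 8): P = [1, 2, 3, 4, 6, 7] / [5, 8];  Q = [1, 3, 5, 6, 7, 8] / [2, 4]
Final shape: (6, 2).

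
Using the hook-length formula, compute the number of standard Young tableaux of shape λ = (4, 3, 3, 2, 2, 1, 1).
# SYT of shape (4, 3, 3, 2, 2, 1, 1) = 416988

Hook-length formula: f^λ = n! / Π hook(c), product over all cells c of the Young diagram. For λ = (4, 3, 3, 2, 2, 1, 1), n = 16 boxes. Hook lengths by row (left-to-right, top-to-bottom): [10, 7, 4, 1]; [8, 5, 2]; [7, 4, 1]; [5, 2]; [4, 1]; [2]; [1]. Product of hooks = 50176000. So f^λ = 16! / 50176000 = 20922789888000 / 50176000 = 416988.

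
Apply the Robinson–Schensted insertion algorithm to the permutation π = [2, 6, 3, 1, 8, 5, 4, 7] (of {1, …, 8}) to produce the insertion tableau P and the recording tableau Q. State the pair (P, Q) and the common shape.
P = [1, 3, 4, 7] / [2, 5] / [6, 8];  Q = [1, 2, 5, 8] / [3, 6] / [4, 7];  common shape = (4, 2, 2)

Row-insert the values π_1, π_2, … into P one at a time, bumping the leftmost entry strictly greater than the inserted value down to the next row. The recording tableau Q records, in position (i, j), the step at which that cell was added to P.
  Insert 2 (step 1): P = [2];  Q = [1]
  Insert 6 (step 2): P = [2, 6];  Q = [1, 2]
  Insert 3 (step 3): P = [2, 3] / [6];  Q = [1, 2] / [3]
  Insert 1 (step 4): P = [1, 3] / [2] / [6];  Q = [1, 2] / [3] / [4]
  Insert 8 (step 5): P = [1, 3, 8] / [2] / [6];  Q = [1, 2, 5] / [3] / [4]
  Insert 5 (step 6): P = [1, 3, 5] / [2, 8] / [6];  Q = [1, 2, 5] / [3, 6] / [4]
  Insert 4 (step 7): P = [1, 3, 4] / [2, 5] / [6, 8];  Q = [1, 2, 5] / [3, 6] / [4, 7]
  Insert 7 (step 8): P = [1, 3, 4, 7] / [2, 5] / [6, 8];  Q = [1, 2, 5, 8] / [3, 6] / [4, 7]
Final shape: (4, 2, 2).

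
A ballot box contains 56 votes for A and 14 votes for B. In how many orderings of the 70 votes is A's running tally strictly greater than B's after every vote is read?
Strict-lead orderings = 115952254145496

Total orderings of the 70 votes with 56 for A: C(70, 56) = 193253756909160. By the Bertrand ballot formula (Cycle Lemma / reflection principle), the number of orderings in which A is strictly ahead of B throughout is (p − q)/(p + q) · C(p + q, p) = (56 − 14)/(56 + 14) · 193253756909160 = 115952254145496.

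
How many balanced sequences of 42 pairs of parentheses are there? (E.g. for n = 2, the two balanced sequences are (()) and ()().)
C_42 = 39044429911904443959240

These balanced parentheses are counted by the Catalan number C_n = (1/(n + 1)) · C(2n, n). For n = 42: C_42 = (1/43) · C(84, 42) = 1678910486211891090247320/43 = 39044429911904443959240.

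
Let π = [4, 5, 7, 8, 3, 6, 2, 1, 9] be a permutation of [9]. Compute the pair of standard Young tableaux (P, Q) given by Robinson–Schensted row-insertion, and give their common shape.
P = [1, 5, 6, 8, 9] / [2, 7] / [3] / [4];  Q = [1, 2, 3, 4, 9] / [5, 6] / [7] / [8];  common shape = (5, 2, 1, 1)

Row-insert the values π_1, π_2, … into P one at a time, bumping the leftmost entry strictly greater than the inserted value down to the next row. The recording tableau Q records, in position (i, j), the step at which that cell was added to P.
  Insert 4 (step 1): P = [4];  Q = [1]
  Insert 5 (step 2): P = [4, 5];  Q = [1, 2]
  Insert 7 (step 3): P = [4, 5, 7];  Q = [1, 2, 3]
  Insert 8 (step 4): P = [4, 5, 7, 8];  Q = [1, 2, 3, 4]
  Insert 3 (step 5): P = [3, 5, 7, 8] / [4];  Q = [1, 2, 3, 4] / [5]
  Insert 6 (step 6): P = [3, 5, 6, 8] / [4, 7];  Q = [1, 2, 3, 4] / [5, 6]
  Insert 2 (step 7): P = [2, 5, 6, 8] / [3, 7] / [4];  Q = [1, 2, 3, 4] / [5, 6] / [7]
  Insert 1 (step 8): P = [1, 5, 6, 8] / [2, 7] / [3] / [4];  Q = [1, 2, 3, 4] / [5, 6] / [7] / [8]
  Insert 9 (step 9): P = [1, 5, 6, 8, 9] / [2, 7] / [3] / [4];  Q = [1, 2, 3, 4, 9] / [5, 6] / [7] / [8]
Final shape: (5, 2, 1, 1).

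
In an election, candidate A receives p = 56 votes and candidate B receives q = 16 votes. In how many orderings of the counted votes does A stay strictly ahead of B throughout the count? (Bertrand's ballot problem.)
Strict-lead orderings = 2286836123425060

Total orderings of the 72 votes with 56 for A: C(72, 56) = 4116305022165108. By the Bertrand ballot formula (Cycle Lemma / reflection principle), the number of orderings in which A is strictly ahead of B throughout is (p − q)/(p + q) · C(p + q, p) = (56 − 16)/(56 + 16) · 4116305022165108 = 2286836123425060.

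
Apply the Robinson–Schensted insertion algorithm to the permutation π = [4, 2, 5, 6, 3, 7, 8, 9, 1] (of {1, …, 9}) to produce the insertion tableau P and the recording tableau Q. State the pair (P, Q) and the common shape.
P = [1, 3, 6, 7, 8, 9] / [2, 5] / [4];  Q = [1, 3, 4, 6, 7, 8] / [2, 5] / [9];  common shape = (6, 2, 1)

Row-insert the values π_1, π_2, … into P one at a time, bumping the leftmost entry strictly greater than the inserted value down to the next row. The recording tableau Q records, in position (i, j), the step at which that cell was added to P.
  Insert 4 (step 1): P = [4];  Q = [1]
  Insert 2 (step 2): P = [2] / [4];  Q = [1] / [2]
  Insert 5 (step 3): P = [2, 5] / [4];  Q = [1, 3] / [2]
  Insert 6 (step 4): P = [2, 5, 6] / [4];  Q = [1, 3, 4] / [2]
  Insert 3 (step 5): P = [2, 3, 6] / [4, 5];  Q = [1, 3, 4] / [2, 5]
  Insert 7 (step 6): P = [2, 3, 6, 7] / [4, 5];  Q = [1, 3, 4, 6] / [2, 5]
  Insert 8 (step 7): P = [2, 3, 6, 7, 8] / [4, 5];  Q = [1, 3, 4, 6, 7] / [2, 5]
  Insert 9 (step 8): P = [2, 3, 6, 7, 8, 9] / [4, 5];  Q = [1, 3, 4, 6, 7, 8] / [2, 5]
  Insert 1 (step 9): P = [1, 3, 6, 7, 8, 9] / [2, 5] / [4];  Q = [1, 3, 4, 6, 7, 8] / [2, 5] / [9]
Final shape: (6, 2, 1).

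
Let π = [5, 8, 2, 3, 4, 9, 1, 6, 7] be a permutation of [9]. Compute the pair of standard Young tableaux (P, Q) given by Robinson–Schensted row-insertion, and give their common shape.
P = [1, 3, 4, 6, 7] / [2, 8, 9] / [5];  Q = [1, 2, 5, 6, 9] / [3, 4, 8] / [7];  common shape = (5, 3, 1)

Row-insert the values π_1, π_2, … into P one at a time, bumping the leftmost entry strictly greater than the inserted value down to the next row. The recording tableau Q records, in position (i, j), the step at which that cell was added to P.
  Insert 5 (step 1): P = [5];  Q = [1]
  Insert 8 (step 2): P = [5, 8];  Q = [1, 2]
  Insert 2 (step 3): P = [2, 8] / [5];  Q = [1, 2] / [3]
  Insert 3 (step 4): P = [2, 3] / [5, 8];  Q = [1, 2] / [3, 4]
  Insert 4 (step 5): P = [2, 3, 4] / [5, 8];  Q = [1, 2, 5] / [3, 4]
  Insert 9 (step 6): P = [2, 3, 4, 9] / [5, 8];  Q = [1, 2, 5, 6] / [3, 4]
  Insert 1 (step 7): P = [1, 3, 4, 9] / [2, 8] / [5];  Q = [1, 2, 5, 6] / [3, 4] / [7]
  Insert 6 (step 8): P = [1, 3, 4, 6] / [2, 8, 9] / [5];  Q = [1, 2, 5, 6] / [3, 4, 8] / [7]
  Insert 7 (step 9): P = [1, 3, 4, 6, 7] / [2, 8, 9] / [5];  Q = [1, 2, 5, 6, 9] / [3, 4, 8] / [7]
Final shape: (5, 3, 1).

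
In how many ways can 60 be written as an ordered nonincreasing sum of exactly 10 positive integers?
p(60, 10 parts) = 62740

Partitions of n into exactly k parts are in bijection with partitions of n − k into at most k parts (subtract 1 from each part). So p(60, exactly 10) = p(50, parts ≤ 10). Computing via the recurrence p(m, j) = p(m, j−1) + p(m−j, j) gives 62740.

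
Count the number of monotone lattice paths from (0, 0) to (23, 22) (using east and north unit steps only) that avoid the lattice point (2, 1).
Number of paths = 2501941740480

Total paths from (0, 0) to (23, 22): C(45, 23) = 4116715363800. Paths through (2, 1): (paths (0, 0) → (2, 1)) × (paths (2, 1) → (23, 22)) = C(3, 2) · C(42, 21) = 3 · 538257874440 = 1614773623320. Avoidance count = 4116715363800 − 1614773623320 = 2501941740480.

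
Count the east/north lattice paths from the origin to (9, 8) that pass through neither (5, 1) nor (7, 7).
Number of paths = 12538

Inclusion–exclusion. Total paths: C(17, 9) = 24310. Through P₁: C(6, 5)·C(11, 4) = 1980. Through P₂: C(14, 7)·C(3, 2) = 10296. Since P₁ is strictly southwest of P₂, a monotone path through both must visit P₁ then P₂; paths through both = C(6, 5)·C(8, 2)·C(3, 2) = 504. Avoid both = 24310 − 1980 − 10296 + 504 = 12538.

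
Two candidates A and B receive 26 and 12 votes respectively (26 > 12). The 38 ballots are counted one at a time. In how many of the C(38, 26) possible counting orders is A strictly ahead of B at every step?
Strict-lead orderings = 997490844

Total orderings of the 38 votes with 26 for A: C(38, 26) = 2707475148. By the Bertrand ballot formula (Cycle Lemma / reflection principle), the number of orderings in which A is strictly ahead of B throughout is (p − q)/(p + q) · C(p + q, p) = (26 − 12)/(26 + 12) · 2707475148 = 997490844.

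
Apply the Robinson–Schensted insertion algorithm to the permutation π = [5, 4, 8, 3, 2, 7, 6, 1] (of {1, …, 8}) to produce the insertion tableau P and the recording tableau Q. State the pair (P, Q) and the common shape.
P = [1, 6] / [2, 7] / [3, 8] / [4] / [5];  Q = [1, 3] / [2, 6] / [4, 7] / [5] / [8];  common shape = (2, 2, 2, 1, 1)

Row-insert the values π_1, π_2, … into P one at a time, bumping the leftmost entry strictly greater than the inserted value down to the next row. The recording tableau Q records, in position (i, j), the step at which that cell was added to P.
  Insert 5 (step 1): P = [5];  Q = [1]
  Insert 4 (step 2): P = [4] / [5];  Q = [1] / [2]
  Insert 8 (step 3): P = [4, 8] / [5];  Q = [1, 3] / [2]
  Insert 3 (step 4): P = [3, 8] / [4] / [5];  Q = [1, 3] / [2] / [4]
  Insert 2 (step 5): P = [2, 8] / [3] / [4] / [5];  Q = [1, 3] / [2] / [4] / [5]
  Insert 7 (step 6): P = [2, 7] / [3, 8] / [4] / [5];  Q = [1, 3] / [2, 6] / [4] / [5]
  Insert 6 (step 7): P = [2, 6] / [3, 7] / [4, 8] / [5];  Q = [1, 3] / [2, 6] / [4, 7] / [5]
  Insert 1 (step 8): P = [1, 6] / [2, 7] / [3, 8] / [4] / [5];  Q = [1, 3] / [2, 6] / [4, 7] / [5] / [8]
Final shape: (2, 2, 2, 1, 1).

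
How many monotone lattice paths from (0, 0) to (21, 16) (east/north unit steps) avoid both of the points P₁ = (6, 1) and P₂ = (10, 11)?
Number of paths = 10279895118

Inclusion–exclusion. Total paths: C(37, 21) = 12875774670. Through P₁: C(7, 6)·C(30, 15) = 1085822640. Through P₂: C(21, 10)·C(16, 11) = 1540663488. Since P₁ is strictly southwest of P₂, a monotone path through both must visit P₁ then P₂; paths through both = C(7, 6)·C(14, 4)·C(16, 11) = 30606576. Avoid both = 12875774670 − 1085822640 − 1540663488 + 30606576 = 10279895118.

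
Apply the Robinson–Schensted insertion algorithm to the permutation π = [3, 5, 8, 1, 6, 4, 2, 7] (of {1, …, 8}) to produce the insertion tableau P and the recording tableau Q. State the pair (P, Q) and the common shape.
P = [1, 2, 6, 7] / [3, 4] / [5] / [8];  Q = [1, 2, 3, 8] / [4, 5] / [6] / [7];  common shape = (4, 2, 1, 1)

Row-insert the values π_1, π_2, … into P one at a time, bumping the leftmost entry strictly greater than the inserted value down to the next row. The recording tableau Q records, in position (i, j), the step at which that cell was added to P.
  Insert 3 (step 1): P = [3];  Q = [1]
  Insert 5 (step 2): P = [3, 5];  Q = [1, 2]
  Insert 8 (step 3): P = [3, 5, 8];  Q = [1, 2, 3]
  Insert 1 (step 4): P = [1, 5, 8] / [3];  Q = [1, 2, 3] / [4]
  Insert 6 (step 5): P = [1, 5, 6] / [3, 8];  Q = [1, 2, 3] / [4, 5]
  Insert 4 (step 6): P = [1, 4, 6] / [3, 5] / [8];  Q = [1, 2, 3] / [4, 5] / [6]
  Insert 2 (step 7): P = [1, 2, 6] / [3, 4] / [5] / [8];  Q = [1, 2, 3] / [4, 5] / [6] / [7]
  Insert 7 (step 8): P = [1, 2, 6, 7] / [3, 4] / [5] / [8];  Q = [1, 2, 3, 8] / [4, 5] / [6] / [7]
Final shape: (4, 2, 1, 1).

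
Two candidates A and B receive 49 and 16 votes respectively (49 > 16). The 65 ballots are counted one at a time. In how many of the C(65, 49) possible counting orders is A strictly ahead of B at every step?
Strict-lead orderings = 329007937216860

Total orderings of the 65 votes with 49 for A: C(65, 49) = 648045936942300. By the Bertrand ballot formula (Cycle Lemma / reflection principle), the number of orderings in which A is strictly ahead of B throughout is (p − q)/(p + q) · C(p + q, p) = (49 − 16)/(49 + 16) · 648045936942300 = 329007937216860.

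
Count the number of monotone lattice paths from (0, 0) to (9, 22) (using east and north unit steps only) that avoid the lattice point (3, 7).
Number of paths = 13648395

Total paths from (0, 0) to (9, 22): C(31, 9) = 20160075. Paths through (3, 7): (paths (0, 0) → (3, 7)) × (paths (3, 7) → (9, 22)) = C(10, 3) · C(21, 6) = 120 · 54264 = 6511680. Avoidance count = 20160075 − 6511680 = 13648395.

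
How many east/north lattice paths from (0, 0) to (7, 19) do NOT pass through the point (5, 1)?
Number of paths = 656660

Total paths from (0, 0) to (7, 19): C(26, 7) = 657800. Paths through (5, 1): (paths (0, 0) → (5, 1)) × (paths (5, 1) → (7, 19)) = C(6, 5) · C(20, 2) = 6 · 190 = 1140. Avoidance count = 657800 − 1140 = 656660.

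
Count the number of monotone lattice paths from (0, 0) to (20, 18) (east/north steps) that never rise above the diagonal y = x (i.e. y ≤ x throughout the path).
Number of paths = 4796857230

By the reflection principle (André's argument), the number of monotone paths to (20, 18) with n ≤ m that never go above y = x is C(38, 20) − C(38, 21) = 33578000610 − 28781143380 = 4796857230.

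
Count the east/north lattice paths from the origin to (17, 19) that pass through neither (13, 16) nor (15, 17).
Number of paths = 4049473725

Inclusion–exclusion. Total paths: C(36, 17) = 8597496600. Through P₁: C(29, 13)·C(7, 4) = 2375237025. Through P₂: C(32, 15)·C(4, 2) = 3394336320. Since P₁ is strictly southwest of P₂, a monotone path through both must visit P₁ then P₂; paths through both = C(29, 13)·C(3, 2)·C(4, 2) = 1221550470. Avoid both = 8597496600 − 2375237025 − 3394336320 + 1221550470 = 4049473725.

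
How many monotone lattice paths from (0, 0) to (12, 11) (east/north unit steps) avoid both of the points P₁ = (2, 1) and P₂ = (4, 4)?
Number of paths = 540410

Inclusion–exclusion. Total paths: C(23, 12) = 1352078. Through P₁: C(3, 2)·C(20, 10) = 554268. Through P₂: C(8, 4)·C(15, 8) = 450450. Since P₁ is strictly southwest of P₂, a monotone path through both must visit P₁ then P₂; paths through both = C(3, 2)·C(5, 2)·C(15, 8) = 193050. Avoid both = 1352078 − 554268 − 450450 + 193050 = 540410.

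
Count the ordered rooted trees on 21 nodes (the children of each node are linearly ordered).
C_20 = 6564120420

These ordered rooted trees are counted by the Catalan number C_n = (1/(n + 1)) · C(2n, n). For n = 20: C_20 = (1/21) · C(40, 20) = 137846528820/21 = 6564120420.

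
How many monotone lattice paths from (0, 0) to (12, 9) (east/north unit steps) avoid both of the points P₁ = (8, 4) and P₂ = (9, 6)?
Number of paths = 161160

Inclusion–exclusion. Total paths: C(21, 12) = 293930. Through P₁: C(12, 8)·C(9, 4) = 62370. Through P₂: C(15, 9)·C(6, 3) = 100100. Since P₁ is strictly southwest of P₂, a monotone path through both must visit P₁ then P₂; paths through both = C(12, 8)·C(3, 1)·C(6, 3) = 29700. Avoid both = 293930 − 62370 − 100100 + 29700 = 161160.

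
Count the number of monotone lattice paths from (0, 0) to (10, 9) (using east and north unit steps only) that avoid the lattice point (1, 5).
Number of paths = 88088

Total paths from (0, 0) to (10, 9): C(19, 10) = 92378. Paths through (1, 5): (paths (0, 0) → (1, 5)) × (paths (1, 5) → (10, 9)) = C(6, 1) · C(13, 9) = 6 · 715 = 4290. Avoidance count = 92378 − 4290 = 88088.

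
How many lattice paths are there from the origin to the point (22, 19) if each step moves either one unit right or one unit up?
Number of paths = 244662670200

A monotone lattice path from (0, 0) to (22, 19) consists of 22 east steps and 19 north steps in some order, so it is determined by which 22 of the 41 steps are east. The count is C(41, 22) = 244662670200.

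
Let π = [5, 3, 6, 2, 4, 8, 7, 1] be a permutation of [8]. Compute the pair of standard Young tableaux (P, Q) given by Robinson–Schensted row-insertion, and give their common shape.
P = [1, 4, 7] / [2, 6, 8] / [3] / [5];  Q = [1, 3, 6] / [2, 5, 7] / [4] / [8];  common shape = (3, 3, 1, 1)

Row-insert the values π_1, π_2, … into P one at a time, bumping the leftmost entry strictly greater than the inserted value down to the next row. The recording tableau Q records, in position (i, j), the step at which that cell was added to P.
  Insert 5 (step 1): P = [5];  Q = [1]
  Insert 3 (step 2): P = [3] / [5];  Q = [1] / [2]
  Insert 6 (step 3): P = [3, 6] / [5];  Q = [1, 3] / [2]
  Insert 2 (step 4): P = [2, 6] / [3] / [5];  Q = [1, 3] / [2] / [4]
  Insert 4 (step 5): P = [2, 4] / [3, 6] / [5];  Q = [1, 3] / [2, 5] / [4]
  Insert 8 (step 6): P = [2, 4, 8] / [3, 6] / [5];  Q = [1, 3, 6] / [2, 5] / [4]
  Insert 7 (step 7): P = [2, 4, 7] / [3, 6, 8] / [5];  Q = [1, 3, 6] / [2, 5, 7] / [4]
  Insert 1 (step 8): P = [1, 4, 7] / [2, 6, 8] / [3] / [5];  Q = [1, 3, 6] / [2, 5, 7] / [4] / [8]
Final shape: (3, 3, 1, 1).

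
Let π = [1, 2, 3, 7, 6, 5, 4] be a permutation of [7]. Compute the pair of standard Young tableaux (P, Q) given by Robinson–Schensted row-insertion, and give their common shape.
P = [1, 2, 3, 4] / [5] / [6] / [7];  Q = [1, 2, 3, 4] / [5] / [6] / [7];  common shape = (4, 1, 1, 1)

Row-insert the values π_1, π_2, … into P one at a time, bumping the leftmost entry strictly greater than the inserted value down to the next row. The recording tableau Q records, in position (i, j), the step at which that cell was added to P.
  Insert 1 (step 1): P = [1];  Q = [1]
  Insert 2 (step 2): P = [1, 2];  Q = [1, 2]
  Insert 3 (step 3): P = [1, 2, 3];  Q = [1, 2, 3]
  Insert 7 (step 4): P = [1, 2, 3, 7];  Q = [1, 2, 3, 4]
  Insert 6 (step 5): P = [1, 2, 3, 6] / [7];  Q = [1, 2, 3, 4] / [5]
  Insert 5 (step 6): P = [1, 2, 3, 5] / [6] / [7];  Q = [1, 2, 3, 4] / [5] / [6]
  Insert 4 (step 7): P = [1, 2, 3, 4] / [5] / [6] / [7];  Q = [1, 2, 3, 4] / [5] / [6] / [7]
Final shape: (4, 1, 1, 1).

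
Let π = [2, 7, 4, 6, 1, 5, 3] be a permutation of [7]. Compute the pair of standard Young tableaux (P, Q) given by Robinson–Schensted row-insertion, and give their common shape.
P = [1, 3, 5] / [2, 4] / [6] / [7];  Q = [1, 2, 4] / [3, 6] / [5] / [7];  common shape = (3, 2, 1, 1)

Row-insert the values π_1, π_2, … into P one at a time, bumping the leftmost entry strictly greater than the inserted value down to the next row. The recording tableau Q records, in position (i, j), the step at which that cell was added to P.
  Insert 2 (step 1): P = [2];  Q = [1]
  Insert 7 (step 2): P = [2, 7];  Q = [1, 2]
  Insert 4 (step 3): P = [2, 4] / [7];  Q = [1, 2] / [3]
  Insert 6 (step 4): P = [2, 4, 6] / [7];  Q = [1, 2, 4] / [3]
  Insert 1 (step 5): P = [1, 4, 6] / [2] / [7];  Q = [1, 2, 4] / [3] / [5]
  Insert 5 (step 6): P = [1, 4, 5] / [2, 6] / [7];  Q = [1, 2, 4] / [3, 6] / [5]
  Insert 3 (step 7): P = [1, 3, 5] / [2, 4] / [6] / [7];  Q = [1, 2, 4] / [3, 6] / [5] / [7]
Final shape: (3, 2, 1, 1).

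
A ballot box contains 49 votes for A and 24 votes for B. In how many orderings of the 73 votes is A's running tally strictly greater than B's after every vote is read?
Strict-lead orderings = 4056255950045422500

Total orderings of the 73 votes with 49 for A: C(73, 49) = 11844267374132633700. By the Bertrand ballot formula (Cycle Lemma / reflection principle), the number of orderings in which A is strictly ahead of B throughout is (p − q)/(p + q) · C(p + q, p) = (49 − 24)/(49 + 24) · 11844267374132633700 = 4056255950045422500.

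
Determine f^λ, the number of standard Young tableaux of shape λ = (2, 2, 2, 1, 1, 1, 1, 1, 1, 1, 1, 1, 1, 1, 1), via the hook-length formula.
# SYT of shape (2, 2, 2, 1, 1, 1, 1, 1, 1, 1, 1, 1, 1, 1, 1) = 663

Hook-length formula: f^λ = n! / Π hook(c), product over all cells c of the Young diagram. For λ = (2, 2, 2, 1, 1, 1, 1, 1, 1, 1, 1, 1, 1, 1, 1), n = 18 boxes. Hook lengths by row (left-to-right, top-to-bottom): [16, 3]; [15, 2]; [14, 1]; [12]; [11]; [10]; [9]; [8]; [7]; [6]; [5]; [4]; [3]; [2]; [1]. Product of hooks = 9656672256000. So f^λ = 18! / 9656672256000 = 6402373705728000 / 9656672256000 = 663.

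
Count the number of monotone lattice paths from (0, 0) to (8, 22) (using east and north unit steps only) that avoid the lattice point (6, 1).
Number of paths = 5851154

Total paths from (0, 0) to (8, 22): C(30, 8) = 5852925. Paths through (6, 1): (paths (0, 0) → (6, 1)) × (paths (6, 1) → (8, 22)) = C(7, 6) · C(23, 2) = 7 · 253 = 1771. Avoidance count = 5852925 − 1771 = 5851154.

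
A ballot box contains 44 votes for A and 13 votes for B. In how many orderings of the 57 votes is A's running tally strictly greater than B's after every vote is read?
Strict-lead orderings = 1331529425100

Total orderings of the 57 votes with 44 for A: C(57, 44) = 2448296039700. By the Bertrand ballot formula (Cycle Lemma / reflection principle), the number of orderings in which A is strictly ahead of B throughout is (p − q)/(p + q) · C(p + q, p) = (44 − 13)/(44 + 13) · 2448296039700 = 1331529425100.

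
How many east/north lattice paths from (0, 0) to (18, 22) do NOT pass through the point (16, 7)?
Number of paths = 113346920448

Total paths from (0, 0) to (18, 22): C(40, 18) = 113380261800. Paths through (16, 7): (paths (0, 0) → (16, 7)) × (paths (16, 7) → (18, 22)) = C(23, 16) · C(17, 2) = 245157 · 136 = 33341352. Avoidance count = 113380261800 − 33341352 = 113346920448.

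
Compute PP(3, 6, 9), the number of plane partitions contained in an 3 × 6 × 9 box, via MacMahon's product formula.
PP(3, 6, 9) = 2530768240

Evaluate the triple product over i = 1..3, j = 1..6, k = 1..9. The factors are (2/1) · (3/2) · (4/3) · (5/4) · (6/5) · (7/6) · (8/7) · (9/8) · … (162 factors total). The numerators and denominators telescope so the product is an integer; carrying out the multiplication exactly gives PP(3, 6, 9) = 2530768240.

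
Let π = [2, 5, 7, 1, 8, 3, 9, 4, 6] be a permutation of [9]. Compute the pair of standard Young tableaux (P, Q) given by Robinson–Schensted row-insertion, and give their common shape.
P = [1, 3, 4, 6, 9] / [2, 5, 7, 8];  Q = [1, 2, 3, 5, 7] / [4, 6, 8, 9];  common shape = (5, 4)

Row-insert the values π_1, π_2, … into P one at a time, bumping the leftmost entry strictly greater than the inserted value down to the next row. The recording tableau Q records, in position (i, j), the step at which that cell was added to P.
  Insert 2 (step 1): P = [2];  Q = [1]
  Insert 5 (step 2): P = [2, 5];  Q = [1, 2]
  Insert 7 (step 3): P = [2, 5, 7];  Q = [1, 2, 3]
  Insert 1 (step 4): P = [1, 5, 7] / [2];  Q = [1, 2, 3] / [4]
  Insert 8 (step 5): P = [1, 5, 7, 8] / [2];  Q = [1, 2, 3, 5] / [4]
  Insert 3 (step 6): P = [1, 3, 7, 8] / [2, 5];  Q = [1, 2, 3, 5] / [4, 6]
  Insert 9 (step 7): P = [1, 3, 7, 8, 9] / [2, 5];  Q = [1, 2, 3, 5, 7] / [4, 6]
  Insert 4 (step 8): P = [1, 3, 4, 8, 9] / [2, 5, 7];  Q = [1, 2, 3, 5, 7] / [4, 6, 8]
  Insert 6 (step 9): P = [1, 3, 4, 6, 9] / [2, 5, 7, 8];  Q = [1, 2, 3, 5, 7] / [4, 6, 8, 9]
Final shape: (5, 4).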